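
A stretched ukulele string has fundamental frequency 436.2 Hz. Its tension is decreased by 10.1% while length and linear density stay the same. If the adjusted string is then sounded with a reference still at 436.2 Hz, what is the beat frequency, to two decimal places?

For a string, f ∝ √T, so the new frequency is 436.2·√0.899 = 413.5857 Hz.
f_beat = |413.5857 − 436.2| = 22.61 Hz.

22.61 Hz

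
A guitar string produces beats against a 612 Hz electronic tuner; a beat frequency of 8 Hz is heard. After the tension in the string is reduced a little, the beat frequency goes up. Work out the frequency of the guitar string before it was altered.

604 Hz

|f − 612| = 8, so the guitar string was at either 604 Hz or 620 Hz.
Lower tension means lower frequency; the adjustment lowers the guitar string's frequency.
The beat rate rose, so the adjustment moved the guitar string further from 612 Hz — it was already below the reference.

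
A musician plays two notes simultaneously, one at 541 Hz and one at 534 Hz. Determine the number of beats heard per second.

7 Hz

The beat frequency equals the magnitude of the frequency difference.
|541 − 534| = 7 Hz.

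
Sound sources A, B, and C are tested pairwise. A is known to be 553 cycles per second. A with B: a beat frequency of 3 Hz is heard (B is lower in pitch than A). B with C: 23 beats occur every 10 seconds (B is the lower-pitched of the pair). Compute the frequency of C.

B is below A, so f_B = 553 − 3 = 550 Hz.
B–C: Beat frequency = 23/10 = 2.3 Hz.
C is above B, so f_C = 550 + 2.3 = 552.3 Hz.

552.3 Hz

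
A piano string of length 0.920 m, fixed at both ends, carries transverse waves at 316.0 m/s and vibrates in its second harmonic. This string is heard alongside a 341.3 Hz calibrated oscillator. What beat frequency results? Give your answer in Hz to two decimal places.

For a string fixed at both ends, f_n = n·v/(2L) = 2·316.0/(2·0.920) = 343.4783 Hz.
f_beat = |343.4783 − 341.3| = 2.18 Hz.

2.18 Hz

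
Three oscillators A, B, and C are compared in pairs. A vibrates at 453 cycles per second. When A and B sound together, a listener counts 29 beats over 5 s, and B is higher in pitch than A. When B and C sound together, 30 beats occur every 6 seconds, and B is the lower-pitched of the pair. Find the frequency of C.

A–B: Beat frequency = 29/5 = 5.8 Hz.
B is above A, so f_B = 453 + 5.8 = 458.8 Hz.
B–C: Beat frequency = 30/6 = 5 Hz.
C is above B, so f_C = 458.8 + 5 = 463.8 Hz.

463.8 Hz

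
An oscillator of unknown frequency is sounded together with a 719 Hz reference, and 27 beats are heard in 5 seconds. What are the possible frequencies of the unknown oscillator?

Beat frequency = 27/5 = 5.4 Hz.
|f − 719| = 5.4, so f = 719 ± 5.4.

713.6 Hz or 724.4 Hz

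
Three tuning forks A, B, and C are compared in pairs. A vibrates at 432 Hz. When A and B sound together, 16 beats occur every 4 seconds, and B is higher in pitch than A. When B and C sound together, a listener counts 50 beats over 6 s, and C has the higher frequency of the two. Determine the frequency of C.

444.3333 Hz

A–B: Beat frequency = 16/4 = 4 Hz.
B is above A, so f_B = 432 + 4 = 436 Hz.
B–C: Beat frequency = 50/6 = 8.3333 Hz.
C is above B, so f_C = 436 + 8.3333 = 444.3333 Hz.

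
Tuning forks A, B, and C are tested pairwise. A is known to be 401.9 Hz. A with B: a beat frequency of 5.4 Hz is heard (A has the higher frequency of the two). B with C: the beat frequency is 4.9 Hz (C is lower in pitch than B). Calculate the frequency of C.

B is below A, so f_B = 401.9 − 5.4 = 396.5 Hz.
C is below B, so f_C = 396.5 − 4.9 = 391.6 Hz.

391.6 Hz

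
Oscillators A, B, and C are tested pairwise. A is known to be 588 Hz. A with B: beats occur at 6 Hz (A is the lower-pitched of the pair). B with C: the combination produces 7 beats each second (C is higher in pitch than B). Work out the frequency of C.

B is above A, so f_B = 588 + 6 = 594 Hz.
C is above B, so f_C = 594 + 7 = 601 Hz.

601 Hz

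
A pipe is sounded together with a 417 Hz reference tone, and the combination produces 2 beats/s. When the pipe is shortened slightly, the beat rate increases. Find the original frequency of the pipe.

|f − 417| = 2, so the pipe was at either 415 Hz or 419 Hz.
A shorter pipe has a higher fundamental; the adjustment raises the pipe's frequency.
The beat rate rose, so the adjustment moved the pipe further from 417 Hz — it was already above the reference.

419 Hz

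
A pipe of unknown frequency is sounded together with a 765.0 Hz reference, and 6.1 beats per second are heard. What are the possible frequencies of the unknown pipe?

|f − 765.0| = 6.1, so f = 765.0 ± 6.1.

758.9 Hz or 771.1 Hz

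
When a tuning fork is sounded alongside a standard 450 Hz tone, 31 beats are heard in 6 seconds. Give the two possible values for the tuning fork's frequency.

Beat frequency = 31/6 = 5.1667 Hz.
|f − 450| = 5.1667, so f = 450 ± 5.1667.

444.8333 Hz or 455.1667 Hz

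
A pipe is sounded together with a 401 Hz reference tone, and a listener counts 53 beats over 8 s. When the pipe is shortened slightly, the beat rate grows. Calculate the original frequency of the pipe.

407.625 Hz

Beat frequency = 53/8 = 6.625 Hz.
|f − 401| = 6.625, so the pipe was at either 394.375 Hz or 407.625 Hz.
A shorter pipe has a higher fundamental; the adjustment raises the pipe's frequency.
The beat rate rose, so the adjustment moved the pipe further from 401 Hz — it was already above the reference.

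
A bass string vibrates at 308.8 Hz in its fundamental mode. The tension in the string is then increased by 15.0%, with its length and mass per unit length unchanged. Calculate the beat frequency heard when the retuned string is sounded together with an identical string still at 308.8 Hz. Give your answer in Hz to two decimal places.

For a string, f ∝ √T, so the new frequency is 308.8·√1.150 = 331.1511 Hz.
f_beat = |331.1511 − 308.8| = 22.35 Hz.

22.35 Hz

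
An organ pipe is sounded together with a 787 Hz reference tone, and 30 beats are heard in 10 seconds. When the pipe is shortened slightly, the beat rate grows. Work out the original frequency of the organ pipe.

Beat frequency = 30/10 = 3 Hz.
|f − 787| = 3, so the organ pipe was at either 784 Hz or 790 Hz.
A shorter pipe has a higher fundamental; the adjustment raises the organ pipe's frequency.
The beat rate rose, so the adjustment moved the organ pipe further from 787 Hz — it was already above the reference.

790 Hz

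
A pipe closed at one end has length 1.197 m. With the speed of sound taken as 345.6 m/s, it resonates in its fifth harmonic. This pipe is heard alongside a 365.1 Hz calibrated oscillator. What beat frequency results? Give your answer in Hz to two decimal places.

4.20 Hz

Closed pipe (odd harmonics): f_n = n·v/(4L) = 5·345.6/(4·1.197) = 360.9023 Hz.
f_beat = |360.9023 − 365.1| = 4.20 Hz.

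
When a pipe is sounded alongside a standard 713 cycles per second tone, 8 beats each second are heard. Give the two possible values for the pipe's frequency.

705 Hz or 721 Hz

|f − 713| = 8, so f = 713 ± 8.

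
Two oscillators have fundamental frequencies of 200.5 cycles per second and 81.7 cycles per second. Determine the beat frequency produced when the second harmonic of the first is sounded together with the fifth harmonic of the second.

Second harmonic of the first: 2·200.5 = 401.0 Hz.
Fifth harmonic of the second: 5·81.7 = 408.5 Hz.
f_beat = |401.0 − 408.5| = 7.5 Hz.

7.5 Hz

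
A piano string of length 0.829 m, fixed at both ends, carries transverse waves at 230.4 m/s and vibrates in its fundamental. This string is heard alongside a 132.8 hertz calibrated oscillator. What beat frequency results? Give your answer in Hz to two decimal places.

For a string fixed at both ends, f_n = n·v/(2L) = 1·230.4/(2·0.829) = 138.9626 Hz.
f_beat = |138.9626 − 132.8| = 6.16 Hz.

6.16 Hz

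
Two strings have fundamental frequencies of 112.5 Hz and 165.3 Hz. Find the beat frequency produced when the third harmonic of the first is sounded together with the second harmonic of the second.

6.9 Hz

Third harmonic of the first: 3·112.5 = 337.5 Hz.
Second harmonic of the second: 2·165.3 = 330.6 Hz.
f_beat = |337.5 − 330.6| = 6.9 Hz.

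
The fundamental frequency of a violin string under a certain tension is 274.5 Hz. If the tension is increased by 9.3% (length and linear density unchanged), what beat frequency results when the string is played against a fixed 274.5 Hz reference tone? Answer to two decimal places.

For a string, f ∝ √T, so the new frequency is 274.5·√1.093 = 286.9805 Hz.
f_beat = |286.9805 − 274.5| = 12.48 Hz.

12.48 Hz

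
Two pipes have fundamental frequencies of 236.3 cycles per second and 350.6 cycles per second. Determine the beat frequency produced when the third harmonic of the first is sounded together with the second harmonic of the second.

Third harmonic of the first: 3·236.3 = 708.9 Hz.
Second harmonic of the second: 2·350.6 = 701.2 Hz.
f_beat = |708.9 − 701.2| = 7.7 Hz.

7.7 Hz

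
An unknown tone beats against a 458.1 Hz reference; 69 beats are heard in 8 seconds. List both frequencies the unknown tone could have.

Beat frequency = 69/8 = 8.625 Hz.
|f − 458.1| = 8.625, so f = 458.1 ± 8.625.

449.475 Hz or 466.725 Hz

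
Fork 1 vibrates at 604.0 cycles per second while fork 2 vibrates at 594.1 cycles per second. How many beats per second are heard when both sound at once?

f_beat = |f₁ − f₂|.
|604.0 − 594.1| = 9.9 Hz.

9.9 Hz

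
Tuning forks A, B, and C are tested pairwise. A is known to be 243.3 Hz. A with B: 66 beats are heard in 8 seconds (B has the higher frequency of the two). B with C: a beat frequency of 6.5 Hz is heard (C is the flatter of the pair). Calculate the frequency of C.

A–B: Beat frequency = 66/8 = 8.25 Hz.
B is above A, so f_B = 243.3 + 8.25 = 251.55 Hz.
C is below B, so f_C = 251.55 − 6.5 = 245.05 Hz.

245.05 Hz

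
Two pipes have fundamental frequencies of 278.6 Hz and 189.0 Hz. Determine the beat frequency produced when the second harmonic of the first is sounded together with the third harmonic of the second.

Second harmonic of the first: 2·278.6 = 557.2 Hz.
Third harmonic of the second: 3·189.0 = 567.0 Hz.
f_beat = |557.2 − 567.0| = 9.8 Hz.

9.8 Hz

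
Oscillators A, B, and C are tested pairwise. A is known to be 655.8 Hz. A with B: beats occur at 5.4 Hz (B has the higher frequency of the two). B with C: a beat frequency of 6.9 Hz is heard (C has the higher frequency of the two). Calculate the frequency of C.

B is above A, so f_B = 655.8 + 5.4 = 661.2 Hz.
C is above B, so f_C = 661.2 + 6.9 = 668.1 Hz.

668.1 Hz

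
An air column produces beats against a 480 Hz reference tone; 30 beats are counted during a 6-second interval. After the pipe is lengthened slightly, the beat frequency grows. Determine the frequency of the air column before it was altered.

475 Hz

Beat frequency = 30/6 = 5 Hz.
|f − 480| = 5, so the air column was at either 475 Hz or 485 Hz.
A longer pipe has a lower fundamental; the adjustment lowers the air column's frequency.
The beat rate rose, so the adjustment moved the air column further from 480 Hz — it was already below the reference.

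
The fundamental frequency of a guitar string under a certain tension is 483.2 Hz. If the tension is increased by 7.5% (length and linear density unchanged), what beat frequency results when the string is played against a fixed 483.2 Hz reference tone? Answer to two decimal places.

17.79 Hz

For a string, f ∝ √T, so the new frequency is 483.2·√1.075 = 500.9924 Hz.
f_beat = |500.9924 − 483.2| = 17.79 Hz.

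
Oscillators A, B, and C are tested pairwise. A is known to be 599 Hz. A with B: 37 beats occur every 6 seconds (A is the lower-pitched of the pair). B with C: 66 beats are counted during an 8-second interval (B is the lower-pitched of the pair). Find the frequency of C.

613.4167 Hz

A–B: Beat frequency = 37/6 = 6.1667 Hz.
B is above A, so f_B = 599 + 6.1667 = 605.1667 Hz.
B–C: Beat frequency = 66/8 = 8.25 Hz.
C is above B, so f_C = 605.1667 + 8.25 = 613.4167 Hz.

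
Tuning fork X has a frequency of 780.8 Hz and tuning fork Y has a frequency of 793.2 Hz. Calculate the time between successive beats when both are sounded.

0.081 s

f_beat = |780.8 − 793.2| = 12.4 Hz.
Beat period T = 1 / f_beat = 1 / 12.4 s.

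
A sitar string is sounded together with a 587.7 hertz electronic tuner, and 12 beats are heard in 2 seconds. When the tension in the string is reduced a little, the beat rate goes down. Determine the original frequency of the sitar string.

593.7 Hz

Beat frequency = 12/2 = 6 Hz.
|f − 587.7| = 6, so the sitar string was at either 581.7 Hz or 593.7 Hz.
Lower tension means lower frequency; the adjustment lowers the sitar string's frequency.
The beat rate fell, so the adjustment moved the sitar string toward 587.7 Hz — it must have started above the reference.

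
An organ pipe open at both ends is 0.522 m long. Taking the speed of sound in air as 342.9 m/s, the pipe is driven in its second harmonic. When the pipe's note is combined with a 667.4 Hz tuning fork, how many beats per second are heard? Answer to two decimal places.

10.50 Hz

Open pipe: f_n = n·v/(2L) = 2·342.9/(2·0.522) = 656.8966 Hz.
f_beat = |656.8966 − 667.4| = 10.50 Hz.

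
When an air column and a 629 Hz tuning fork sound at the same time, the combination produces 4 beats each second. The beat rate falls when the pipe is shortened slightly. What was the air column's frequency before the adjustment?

|f − 629| = 4, so the air column was at either 625 Hz or 633 Hz.
A shorter pipe has a higher fundamental; the adjustment raises the air column's frequency.
The beat rate fell, so the adjustment moved the air column toward 629 Hz — it must have started below the reference.

625 Hz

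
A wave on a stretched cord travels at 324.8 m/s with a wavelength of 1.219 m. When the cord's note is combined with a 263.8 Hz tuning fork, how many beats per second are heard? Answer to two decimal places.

2.65 Hz

Source frequency f = v/λ = 324.8/1.219 = 266.4479 Hz.
f_beat = |266.4479 − 263.8| = 2.65 Hz.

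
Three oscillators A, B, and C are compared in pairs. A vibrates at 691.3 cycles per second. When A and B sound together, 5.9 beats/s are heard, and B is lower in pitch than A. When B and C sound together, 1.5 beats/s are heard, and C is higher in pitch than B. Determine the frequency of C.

B is below A, so f_B = 691.3 − 5.9 = 685.4 Hz.
C is above B, so f_C = 685.4 + 1.5 = 686.9 Hz.

686.9 Hz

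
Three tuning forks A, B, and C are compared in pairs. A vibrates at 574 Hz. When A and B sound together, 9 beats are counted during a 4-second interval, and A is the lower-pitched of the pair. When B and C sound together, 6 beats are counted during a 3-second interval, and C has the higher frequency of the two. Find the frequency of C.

578.25 Hz

A–B: Beat frequency = 9/4 = 2.25 Hz.
B is above A, so f_B = 574 + 2.25 = 576.25 Hz.
B–C: Beat frequency = 6/3 = 2 Hz.
C is above B, so f_C = 576.25 + 2 = 578.25 Hz.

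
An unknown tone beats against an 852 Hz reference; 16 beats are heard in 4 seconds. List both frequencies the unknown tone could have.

848 Hz or 856 Hz

Beat frequency = 16/4 = 4 Hz.
|f − 852| = 4, so f = 852 ± 4.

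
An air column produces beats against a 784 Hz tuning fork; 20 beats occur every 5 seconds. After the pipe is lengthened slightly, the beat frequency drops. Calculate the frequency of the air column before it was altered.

Beat frequency = 20/5 = 4 Hz.
|f − 784| = 4, so the air column was at either 780 Hz or 788 Hz.
A longer pipe has a lower fundamental; the adjustment lowers the air column's frequency.
The beat rate fell, so the adjustment moved the air column toward 784 Hz — it must have started above the reference.

788 Hz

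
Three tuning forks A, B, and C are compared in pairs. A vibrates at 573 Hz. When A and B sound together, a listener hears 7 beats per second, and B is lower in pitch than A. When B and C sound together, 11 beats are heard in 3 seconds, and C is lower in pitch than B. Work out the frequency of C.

B is below A, so f_B = 573 − 7 = 566 Hz.
B–C: Beat frequency = 11/3 = 3.6667 Hz.
C is below B, so f_C = 566 − 3.6667 = 562.3333 Hz.

562.3333 Hz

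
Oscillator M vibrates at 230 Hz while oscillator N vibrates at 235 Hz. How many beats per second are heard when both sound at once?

f_beat = |f₁ − f₂|.
|230 − 235| = 5 Hz.

5 Hz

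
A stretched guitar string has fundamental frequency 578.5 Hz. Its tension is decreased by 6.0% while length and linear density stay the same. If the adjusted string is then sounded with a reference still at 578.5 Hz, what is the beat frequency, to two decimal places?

For a string, f ∝ √T, so the new frequency is 578.5·√0.940 = 560.8766 Hz.
f_beat = |560.8766 − 578.5| = 17.62 Hz.

17.62 Hz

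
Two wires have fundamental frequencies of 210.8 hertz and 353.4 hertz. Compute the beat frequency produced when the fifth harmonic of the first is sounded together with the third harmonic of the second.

Fifth harmonic of the first: 5·210.8 = 1054.0 Hz.
Third harmonic of the second: 3·353.4 = 1060.2 Hz.
f_beat = |1054.0 − 1060.2| = 6.2 Hz.

6.2 Hz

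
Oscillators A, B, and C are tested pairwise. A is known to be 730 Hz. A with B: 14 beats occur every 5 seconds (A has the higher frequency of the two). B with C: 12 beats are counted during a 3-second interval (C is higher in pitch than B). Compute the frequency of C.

731.2 Hz

A–B: Beat frequency = 14/5 = 2.8 Hz.
B is below A, so f_B = 730 − 2.8 = 727.2 Hz.
B–C: Beat frequency = 12/3 = 4 Hz.
C is above B, so f_C = 727.2 + 4 = 731.2 Hz.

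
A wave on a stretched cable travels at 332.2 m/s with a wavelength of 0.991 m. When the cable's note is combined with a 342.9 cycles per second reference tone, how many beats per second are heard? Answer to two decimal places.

7.68 Hz

Source frequency f = v/λ = 332.2/0.991 = 335.2170 Hz.
f_beat = |335.2170 − 342.9| = 7.68 Hz.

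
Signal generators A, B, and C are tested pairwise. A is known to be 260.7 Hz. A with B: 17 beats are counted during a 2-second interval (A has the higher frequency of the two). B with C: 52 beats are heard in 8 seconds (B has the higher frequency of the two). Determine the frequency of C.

245.7 Hz

A–B: Beat frequency = 17/2 = 8.5 Hz.
B is below A, so f_B = 260.7 − 8.5 = 252.2 Hz.
B–C: Beat frequency = 52/8 = 6.5 Hz.
C is below B, so f_C = 252.2 − 6.5 = 245.7 Hz.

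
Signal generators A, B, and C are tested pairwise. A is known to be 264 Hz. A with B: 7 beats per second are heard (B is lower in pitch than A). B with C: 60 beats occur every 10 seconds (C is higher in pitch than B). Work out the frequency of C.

263 Hz

B is below A, so f_B = 264 − 7 = 257 Hz.
B–C: Beat frequency = 60/10 = 6 Hz.
C is above B, so f_C = 257 + 6 = 263 Hz.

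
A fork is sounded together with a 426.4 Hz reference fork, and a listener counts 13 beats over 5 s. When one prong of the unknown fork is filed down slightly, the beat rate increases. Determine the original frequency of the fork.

429 Hz

Beat frequency = 13/5 = 2.6 Hz.
|f − 426.4| = 2.6, so the fork was at either 423.8 Hz or 429 Hz.
Filing a prong removes mass and raises the fork's frequency; the adjustment raises the fork's frequency.
The beat rate rose, so the adjustment moved the fork further from 426.4 Hz — it was already above the reference.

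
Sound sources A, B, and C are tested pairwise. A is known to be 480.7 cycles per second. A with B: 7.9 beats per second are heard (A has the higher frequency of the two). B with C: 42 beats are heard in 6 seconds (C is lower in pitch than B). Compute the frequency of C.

465.8 Hz

B is below A, so f_B = 480.7 − 7.9 = 472.8 Hz.
B–C: Beat frequency = 42/6 = 7 Hz.
C is below B, so f_C = 472.8 − 7 = 465.8 Hz.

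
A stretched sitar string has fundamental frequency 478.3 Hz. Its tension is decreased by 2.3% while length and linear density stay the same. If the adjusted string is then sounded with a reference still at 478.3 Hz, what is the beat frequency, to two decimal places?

For a string, f ∝ √T, so the new frequency is 478.3·√0.977 = 472.7676 Hz.
f_beat = |472.7676 − 478.3| = 5.53 Hz.

5.53 Hz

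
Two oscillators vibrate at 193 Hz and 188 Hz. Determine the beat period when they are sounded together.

0.200 s

f_beat = |193 − 188| = 5 Hz.
Beat period T = 1 / f_beat = 1 / 5 s.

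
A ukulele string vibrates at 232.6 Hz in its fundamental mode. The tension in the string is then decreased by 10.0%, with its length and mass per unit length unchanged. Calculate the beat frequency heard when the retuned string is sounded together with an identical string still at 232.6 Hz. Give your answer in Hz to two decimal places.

11.94 Hz

For a string, f ∝ √T, so the new frequency is 232.6·√0.900 = 220.6637 Hz.
f_beat = |220.6637 − 232.6| = 11.94 Hz.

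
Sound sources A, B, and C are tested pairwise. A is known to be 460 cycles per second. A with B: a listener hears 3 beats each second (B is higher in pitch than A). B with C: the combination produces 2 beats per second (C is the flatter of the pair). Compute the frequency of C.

B is above A, so f_B = 460 + 3 = 463 Hz.
C is below B, so f_C = 463 − 2 = 461 Hz.

461 Hz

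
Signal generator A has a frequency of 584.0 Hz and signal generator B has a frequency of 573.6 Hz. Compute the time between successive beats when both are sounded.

f_beat = |584.0 − 573.6| = 10.4 Hz.
Beat period T = 1 / f_beat = 1 / 10.4 s.

0.096 s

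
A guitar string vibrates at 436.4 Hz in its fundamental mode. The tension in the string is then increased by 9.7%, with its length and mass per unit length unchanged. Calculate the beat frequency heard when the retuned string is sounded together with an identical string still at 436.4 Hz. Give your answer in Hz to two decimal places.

20.68 Hz

For a string, f ∝ √T, so the new frequency is 436.4·√1.097 = 457.0756 Hz.
f_beat = |457.0756 − 436.4| = 20.68 Hz.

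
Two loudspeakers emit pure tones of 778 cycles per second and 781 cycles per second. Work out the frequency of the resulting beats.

3 Hz

Beats arise from superposition of two nearby frequencies; the beat rate is |f₁ − f₂|.
|778 − 781| = 3 Hz.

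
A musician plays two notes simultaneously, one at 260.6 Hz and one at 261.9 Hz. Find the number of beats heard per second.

f_beat = |f₁ − f₂|.
|260.6 − 261.9| = 1.3 Hz.

1.3 Hz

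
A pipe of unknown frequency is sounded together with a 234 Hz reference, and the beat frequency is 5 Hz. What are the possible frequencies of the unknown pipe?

|f − 234| = 5, so f = 234 ± 5.

229 Hz or 239 Hz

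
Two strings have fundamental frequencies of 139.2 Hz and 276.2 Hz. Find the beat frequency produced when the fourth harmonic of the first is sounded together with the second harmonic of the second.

4.4 Hz

Fourth harmonic of the first: 4·139.2 = 556.8 Hz.
Second harmonic of the second: 2·276.2 = 552.4 Hz.
f_beat = |556.8 − 552.4| = 4.4 Hz.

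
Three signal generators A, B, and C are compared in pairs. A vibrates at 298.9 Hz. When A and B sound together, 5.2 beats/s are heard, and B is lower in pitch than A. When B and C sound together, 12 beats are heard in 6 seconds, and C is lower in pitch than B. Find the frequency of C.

291.7 Hz

B is below A, so f_B = 298.9 − 5.2 = 293.7 Hz.
B–C: Beat frequency = 12/6 = 2 Hz.
C is below B, so f_C = 293.7 − 2 = 291.7 Hz.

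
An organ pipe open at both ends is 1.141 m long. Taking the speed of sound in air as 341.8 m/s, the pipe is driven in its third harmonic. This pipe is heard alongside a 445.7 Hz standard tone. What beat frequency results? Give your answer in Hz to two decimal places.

Open pipe: f_n = n·v/(2L) = 3·341.8/(2·1.141) = 449.3427 Hz.
f_beat = |449.3427 − 445.7| = 3.64 Hz.

3.64 Hz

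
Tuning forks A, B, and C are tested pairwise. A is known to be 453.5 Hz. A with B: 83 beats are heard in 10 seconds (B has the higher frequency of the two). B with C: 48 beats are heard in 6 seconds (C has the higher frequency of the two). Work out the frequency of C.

A–B: Beat frequency = 83/10 = 8.3 Hz.
B is above A, so f_B = 453.5 + 8.3 = 461.8 Hz.
B–C: Beat frequency = 48/6 = 8 Hz.
C is above B, so f_C = 461.8 + 8 = 469.8 Hz.

469.8 Hz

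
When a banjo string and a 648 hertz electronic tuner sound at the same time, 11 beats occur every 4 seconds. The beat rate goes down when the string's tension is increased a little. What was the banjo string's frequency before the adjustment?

Beat frequency = 11/4 = 2.75 Hz.
|f − 648| = 2.75, so the banjo string was at either 645.25 Hz or 650.75 Hz.
Higher tension means higher frequency; the adjustment raises the banjo string's frequency.
The beat rate fell, so the adjustment moved the banjo string toward 648 Hz — it must have started below the reference.

645.25 Hz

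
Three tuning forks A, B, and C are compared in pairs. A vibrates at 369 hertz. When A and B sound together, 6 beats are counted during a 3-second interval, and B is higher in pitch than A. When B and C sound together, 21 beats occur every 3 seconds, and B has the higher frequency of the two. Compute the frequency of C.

A–B: Beat frequency = 6/3 = 2 Hz.
B is above A, so f_B = 369 + 2 = 371 Hz.
B–C: Beat frequency = 21/3 = 7 Hz.
C is below B, so f_C = 371 − 7 = 364 Hz.

364 Hz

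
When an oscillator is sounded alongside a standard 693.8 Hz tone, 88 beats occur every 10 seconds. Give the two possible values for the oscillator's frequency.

685 Hz or 702.6 Hz

Beat frequency = 88/10 = 8.8 Hz.
|f − 693.8| = 8.8, so f = 693.8 ± 8.8.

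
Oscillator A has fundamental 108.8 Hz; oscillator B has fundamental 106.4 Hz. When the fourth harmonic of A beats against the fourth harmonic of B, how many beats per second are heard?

9.6 Hz

Fourth harmonic of the first: 4·108.8 = 435.2 Hz.
Fourth harmonic of the second: 4·106.4 = 425.6 Hz.
f_beat = |435.2 − 425.6| = 9.6 Hz.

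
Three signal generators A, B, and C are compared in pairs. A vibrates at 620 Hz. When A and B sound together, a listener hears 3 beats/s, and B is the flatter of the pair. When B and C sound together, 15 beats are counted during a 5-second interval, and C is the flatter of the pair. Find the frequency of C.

614 Hz

B is below A, so f_B = 620 − 3 = 617 Hz.
B–C: Beat frequency = 15/5 = 3 Hz.
C is below B, so f_C = 617 − 3 = 614 Hz.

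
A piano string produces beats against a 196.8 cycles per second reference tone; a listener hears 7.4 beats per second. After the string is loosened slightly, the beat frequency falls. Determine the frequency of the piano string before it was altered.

204.2 Hz

|f − 196.8| = 7.4, so the piano string was at either 189.4 Hz or 204.2 Hz.
Reducing tension lowers a string's frequency; the adjustment lowers the piano string's frequency.
The beat rate fell, so the adjustment moved the piano string toward 196.8 Hz — it must have started above the reference.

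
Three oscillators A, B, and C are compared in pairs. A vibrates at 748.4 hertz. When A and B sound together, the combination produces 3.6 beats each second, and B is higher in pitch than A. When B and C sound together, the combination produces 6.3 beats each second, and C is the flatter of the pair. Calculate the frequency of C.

745.7 Hz

B is above A, so f_B = 748.4 + 3.6 = 752 Hz.
C is below B, so f_C = 752 − 6.3 = 745.7 Hz.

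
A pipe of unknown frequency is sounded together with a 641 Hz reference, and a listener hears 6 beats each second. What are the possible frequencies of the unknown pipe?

|f − 641| = 6, so f = 641 ± 6.

635 Hz or 647 Hz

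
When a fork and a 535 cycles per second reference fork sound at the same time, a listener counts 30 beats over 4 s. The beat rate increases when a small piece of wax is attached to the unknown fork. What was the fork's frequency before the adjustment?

Beat frequency = 30/4 = 7.5 Hz.
|f − 535| = 7.5, so the fork was at either 527.5 Hz or 542.5 Hz.
Loading a fork with wax lowers its frequency; the adjustment lowers the fork's frequency.
The beat rate rose, so the adjustment moved the fork further from 535 Hz — it was already below the reference.

527.5 Hz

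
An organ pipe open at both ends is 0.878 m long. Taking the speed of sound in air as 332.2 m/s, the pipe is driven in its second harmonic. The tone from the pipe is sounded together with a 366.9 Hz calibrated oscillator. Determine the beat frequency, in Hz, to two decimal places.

11.46 Hz

Open pipe: f_n = n·v/(2L) = 2·332.2/(2·0.878) = 378.3599 Hz.
f_beat = |378.3599 − 366.9| = 11.46 Hz.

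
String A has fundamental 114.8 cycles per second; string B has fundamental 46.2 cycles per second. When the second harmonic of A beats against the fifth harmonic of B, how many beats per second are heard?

1.4 Hz

Second harmonic of the first: 2·114.8 = 229.6 Hz.
Fifth harmonic of the second: 5·46.2 = 231.0 Hz.
f_beat = |229.6 − 231.0| = 1.4 Hz.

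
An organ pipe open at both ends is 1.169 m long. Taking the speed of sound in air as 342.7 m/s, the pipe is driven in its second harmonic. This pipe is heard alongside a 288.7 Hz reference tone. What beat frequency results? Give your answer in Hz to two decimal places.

4.46 Hz

Open pipe: f_n = n·v/(2L) = 2·342.7/(2·1.169) = 293.1565 Hz.
f_beat = |293.1565 − 288.7| = 4.46 Hz.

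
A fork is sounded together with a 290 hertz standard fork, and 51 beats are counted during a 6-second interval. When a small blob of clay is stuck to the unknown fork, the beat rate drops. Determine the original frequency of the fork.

298.5 Hz

Beat frequency = 51/6 = 8.5 Hz.
|f − 290| = 8.5, so the fork was at either 281.5 Hz or 298.5 Hz.
Adding mass to a fork lowers its frequency; the adjustment lowers the fork's frequency.
The beat rate fell, so the adjustment moved the fork toward 290 Hz — it must have started above the reference.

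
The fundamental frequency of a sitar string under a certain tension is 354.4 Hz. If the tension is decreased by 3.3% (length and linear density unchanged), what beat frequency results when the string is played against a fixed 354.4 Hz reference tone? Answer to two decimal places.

5.90 Hz

For a string, f ∝ √T, so the new frequency is 354.4·√0.967 = 348.5033 Hz.
f_beat = |348.5033 − 354.4| = 5.90 Hz.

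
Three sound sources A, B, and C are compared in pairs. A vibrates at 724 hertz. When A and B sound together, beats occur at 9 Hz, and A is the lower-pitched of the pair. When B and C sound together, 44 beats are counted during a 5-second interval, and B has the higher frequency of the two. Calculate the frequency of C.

724.2 Hz

B is above A, so f_B = 724 + 9 = 733 Hz.
B–C: Beat frequency = 44/5 = 8.8 Hz.
C is below B, so f_C = 733 − 8.8 = 724.2 Hz.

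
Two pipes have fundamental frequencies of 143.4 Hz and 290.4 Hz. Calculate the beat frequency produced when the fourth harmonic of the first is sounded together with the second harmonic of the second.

7.2 Hz

Fourth harmonic of the first: 4·143.4 = 573.6 Hz.
Second harmonic of the second: 2·290.4 = 580.8 Hz.
f_beat = |573.6 − 580.8| = 7.2 Hz.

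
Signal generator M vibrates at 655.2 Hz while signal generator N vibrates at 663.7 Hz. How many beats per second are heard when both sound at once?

The beat frequency equals the magnitude of the frequency difference.
|655.2 − 663.7| = 8.5 Hz.

8.5 Hz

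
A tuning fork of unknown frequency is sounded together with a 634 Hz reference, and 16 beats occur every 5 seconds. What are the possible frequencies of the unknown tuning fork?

Beat frequency = 16/5 = 3.2 Hz.
|f − 634| = 3.2, so f = 634 ± 3.2.

630.8 Hz or 637.2 Hz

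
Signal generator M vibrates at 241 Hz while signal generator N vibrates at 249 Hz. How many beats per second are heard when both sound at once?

8 Hz

Beats arise from superposition of two nearby frequencies; the beat rate is |f₁ − f₂|.
|241 − 249| = 8 Hz.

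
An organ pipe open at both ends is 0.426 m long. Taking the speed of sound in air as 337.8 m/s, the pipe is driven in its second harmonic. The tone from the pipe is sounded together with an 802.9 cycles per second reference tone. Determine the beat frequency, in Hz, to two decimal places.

Open pipe: f_n = n·v/(2L) = 2·337.8/(2·0.426) = 792.9577 Hz.
f_beat = |792.9577 − 802.9| = 9.94 Hz.

9.94 Hz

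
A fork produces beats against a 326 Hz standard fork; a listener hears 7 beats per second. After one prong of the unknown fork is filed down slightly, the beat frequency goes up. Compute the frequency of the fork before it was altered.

333 Hz

|f − 326| = 7, so the fork was at either 319 Hz or 333 Hz.
Filing a prong removes mass and raises the fork's frequency; the adjustment raises the fork's frequency.
The beat rate rose, so the adjustment moved the fork further from 326 Hz — it was already above the reference.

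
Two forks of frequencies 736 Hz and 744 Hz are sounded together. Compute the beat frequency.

f_beat = |f₁ − f₂|.
|736 − 744| = 8 Hz.

8 Hz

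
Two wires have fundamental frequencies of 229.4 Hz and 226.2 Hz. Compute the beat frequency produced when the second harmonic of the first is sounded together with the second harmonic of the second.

Second harmonic of the first: 2·229.4 = 458.8 Hz.
Second harmonic of the second: 2·226.2 = 452.4 Hz.
f_beat = |458.8 − 452.4| = 6.4 Hz.

6.4 Hz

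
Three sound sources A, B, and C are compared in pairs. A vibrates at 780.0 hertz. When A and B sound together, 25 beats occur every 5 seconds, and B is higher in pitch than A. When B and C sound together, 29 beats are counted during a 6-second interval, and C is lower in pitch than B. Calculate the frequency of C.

780.1667 Hz

A–B: Beat frequency = 25/5 = 5 Hz.
B is above A, so f_B = 780.0 + 5 = 785 Hz.
B–C: Beat frequency = 29/6 = 4.8333 Hz.
C is below B, so f_C = 785 − 4.8333 = 780.1667 Hz.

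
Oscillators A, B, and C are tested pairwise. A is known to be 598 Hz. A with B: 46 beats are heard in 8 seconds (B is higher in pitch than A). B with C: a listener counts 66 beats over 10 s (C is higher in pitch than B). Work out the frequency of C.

610.35 Hz

A–B: Beat frequency = 46/8 = 5.75 Hz.
B is above A, so f_B = 598 + 5.75 = 603.75 Hz.
B–C: Beat frequency = 66/10 = 6.6 Hz.
C is above B, so f_C = 603.75 + 6.6 = 610.35 Hz.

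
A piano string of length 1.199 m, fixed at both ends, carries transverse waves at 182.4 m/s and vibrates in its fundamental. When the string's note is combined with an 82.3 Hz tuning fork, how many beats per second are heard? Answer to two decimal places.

For a string fixed at both ends, f_n = n·v/(2L) = 1·182.4/(2·1.199) = 76.0634 Hz.
f_beat = |76.0634 − 82.3| = 6.24 Hz.

6.24 Hz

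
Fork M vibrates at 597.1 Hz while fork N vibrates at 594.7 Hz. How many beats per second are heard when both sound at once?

2.4 Hz

f_beat = |f₁ − f₂|.
|597.1 − 594.7| = 2.4 Hz.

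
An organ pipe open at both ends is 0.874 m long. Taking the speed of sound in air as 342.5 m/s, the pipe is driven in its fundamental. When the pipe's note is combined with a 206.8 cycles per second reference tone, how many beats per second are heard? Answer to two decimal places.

Open pipe: f_n = n·v/(2L) = 1·342.5/(2·0.874) = 195.9382 Hz.
f_beat = |195.9382 − 206.8| = 10.86 Hz.

10.86 Hz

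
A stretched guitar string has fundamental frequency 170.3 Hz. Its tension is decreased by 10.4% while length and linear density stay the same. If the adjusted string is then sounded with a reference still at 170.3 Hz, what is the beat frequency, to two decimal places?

For a string, f ∝ √T, so the new frequency is 170.3·√0.896 = 161.2013 Hz.
f_beat = |161.2013 − 170.3| = 9.10 Hz.

9.10 Hz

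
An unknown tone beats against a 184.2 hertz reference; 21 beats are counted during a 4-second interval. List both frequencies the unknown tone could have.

Beat frequency = 21/4 = 5.25 Hz.
|f − 184.2| = 5.25, so f = 184.2 ± 5.25.

178.95 Hz or 189.45 Hz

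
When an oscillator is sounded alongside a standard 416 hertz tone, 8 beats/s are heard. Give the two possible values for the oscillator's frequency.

408 Hz or 424 Hz

|f − 416| = 8, so f = 416 ± 8.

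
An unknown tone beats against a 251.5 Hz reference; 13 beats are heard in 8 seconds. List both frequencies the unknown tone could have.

249.875 Hz or 253.125 Hz

Beat frequency = 13/8 = 1.625 Hz.
|f − 251.5| = 1.625, so f = 251.5 ± 1.625.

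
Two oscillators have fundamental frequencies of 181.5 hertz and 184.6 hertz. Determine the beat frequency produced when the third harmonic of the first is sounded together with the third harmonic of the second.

Third harmonic of the first: 3·181.5 = 544.5 Hz.
Third harmonic of the second: 3·184.6 = 553.8 Hz.
f_beat = |544.5 − 553.8| = 9.3 Hz.

9.3 Hz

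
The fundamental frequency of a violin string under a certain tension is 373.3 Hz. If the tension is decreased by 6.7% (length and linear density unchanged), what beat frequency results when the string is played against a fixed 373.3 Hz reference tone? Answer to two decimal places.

For a string, f ∝ √T, so the new frequency is 373.3·√0.933 = 360.5777 Hz.
f_beat = |360.5777 − 373.3| = 12.72 Hz.

12.72 Hz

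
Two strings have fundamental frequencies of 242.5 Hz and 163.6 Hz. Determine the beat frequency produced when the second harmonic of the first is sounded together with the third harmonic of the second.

5.8 Hz

Second harmonic of the first: 2·242.5 = 485.0 Hz.
Third harmonic of the second: 3·163.6 = 490.8 Hz.
f_beat = |485.0 − 490.8| = 5.8 Hz.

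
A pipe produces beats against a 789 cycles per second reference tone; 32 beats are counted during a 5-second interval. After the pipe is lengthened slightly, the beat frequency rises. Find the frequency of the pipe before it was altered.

Beat frequency = 32/5 = 6.4 Hz.
|f − 789| = 6.4, so the pipe was at either 782.6 Hz or 795.4 Hz.
A longer pipe has a lower fundamental; the adjustment lowers the pipe's frequency.
The beat rate rose, so the adjustment moved the pipe further from 789 Hz — it was already below the reference.

782.6 Hz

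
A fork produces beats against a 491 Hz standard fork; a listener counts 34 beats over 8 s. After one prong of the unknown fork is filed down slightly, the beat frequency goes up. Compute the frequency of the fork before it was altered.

Beat frequency = 34/8 = 4.25 Hz.
|f − 491| = 4.25, so the fork was at either 486.75 Hz or 495.25 Hz.
Filing a prong removes mass and raises the fork's frequency; the adjustment raises the fork's frequency.
The beat rate rose, so the adjustment moved the fork further from 491 Hz — it was already above the reference.

495.25 Hz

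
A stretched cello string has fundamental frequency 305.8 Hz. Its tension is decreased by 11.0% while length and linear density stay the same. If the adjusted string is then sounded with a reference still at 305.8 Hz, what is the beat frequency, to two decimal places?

For a string, f ∝ √T, so the new frequency is 305.8·√0.890 = 288.4911 Hz.
f_beat = |288.4911 − 305.8| = 17.31 Hz.

17.31 Hz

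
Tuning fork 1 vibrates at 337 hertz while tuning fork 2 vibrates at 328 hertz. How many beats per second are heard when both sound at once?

Beats arise from superposition of two nearby frequencies; the beat rate is |f₁ − f₂|.
|337 − 328| = 9 Hz.

9 Hz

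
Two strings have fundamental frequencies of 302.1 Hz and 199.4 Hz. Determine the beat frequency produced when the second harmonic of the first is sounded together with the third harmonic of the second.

6.0 Hz

Second harmonic of the first: 2·302.1 = 604.2 Hz.
Third harmonic of the second: 3·199.4 = 598.2 Hz.
f_beat = |604.2 − 598.2| = 6.0 Hz.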